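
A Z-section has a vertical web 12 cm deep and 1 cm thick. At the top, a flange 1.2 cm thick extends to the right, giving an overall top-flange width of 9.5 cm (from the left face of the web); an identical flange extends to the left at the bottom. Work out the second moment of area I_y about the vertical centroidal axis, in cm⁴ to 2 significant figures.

Break the section into simple shapes (no overlaps), measuring from the bottom-left corner of the bounding box.
Web: 1 × 12, A = 12 cm², x = 9 cm, Ī = 1 cm⁴.
Top flange (beyond web): 8.5 × 1.2, A = 10.2 cm², x = 13.75 cm, Ī = 61.41 cm⁴.
Bottom flange (beyond web): 8.5 × 1.2, A = 10.2 cm², x = 4.25 cm, Ī = 61.41 cm⁴.
Centroid: x̄ = ΣA·x / ΣA = 9 cm.
Transfer each piece to the vertical centroidal axis using Ī + A·d² with d = x − 9:
  web: d = 0 cm → contributes +1 cm⁴
  top flange (beyond web): d = 4.75 cm → contributes +291.6 cm⁴
  bottom flange (beyond web): d = -4.75 cm → contributes +291.6 cm⁴
Total I = 584.1 cm⁴.

I_y ≈ 580 cm⁴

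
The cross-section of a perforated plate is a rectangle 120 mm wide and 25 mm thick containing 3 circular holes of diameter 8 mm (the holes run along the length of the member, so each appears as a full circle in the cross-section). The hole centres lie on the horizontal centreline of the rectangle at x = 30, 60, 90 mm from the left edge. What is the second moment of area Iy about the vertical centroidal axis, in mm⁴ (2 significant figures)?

Iy ≈ 3.5 × 10⁶ mm⁴

Split into non-overlapping primitives; take the origin at the lower-left of the bounding box.
Plate: 120 × 25, A = 3 000 mm², x = 60 mm, Ī = 3 600 000 mm⁴.
Hole 1 (subtracted): ⌀8, A = 50.27 mm², x = 30 mm, Ī = 201.1 mm⁴.
Hole 2 (subtracted): ⌀8, A = 50.27 mm², x = 60 mm, Ī = 201.1 mm⁴.
Hole 3 (subtracted): ⌀8, A = 50.27 mm², x = 90 mm, Ī = 201.1 mm⁴.
By symmetry the centroid is at mid-width, x̄ = 60 mm.
Transfer each piece to the vertical centroidal axis using Ī + A·d² with d = x − 60:
  plate: d = 0 mm → contributes +3 600 000 mm⁴
  hole 1: d = -30 mm → contributes −45 440 mm⁴
  hole 2: d = 0 mm → contributes −201.1 mm⁴
  hole 3: d = 30 mm → contributes −45 440 mm⁴
Total I = 3 508 919 mm⁴.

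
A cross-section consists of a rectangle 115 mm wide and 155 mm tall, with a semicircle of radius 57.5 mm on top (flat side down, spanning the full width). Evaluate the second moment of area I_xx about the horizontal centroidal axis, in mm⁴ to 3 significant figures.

I_xx ≈ 7.86 × 10⁷ mm⁴

Split into non-overlapping primitives; take the origin at the lower-left of the bounding box.
Rectangular body: 115 × 155, A = 17 825 mm², y = 77.5 mm, Ī = 35 687 135 mm⁴.
Semicircular cap: semicircle r = 57.5, A = 5193.4 mm², y = 179.4 mm, Ī = 1 199 785 mm⁴.
Centroid: ȳ = ΣA·y / ΣA = 100.49 mm.
Transfer each piece to the horizontal centroidal axis using Ī + A·d² with d = y − 100.49:
  rectangular body: d = -22.992 mm → contributes +45 109 699 mm⁴
  semicircular cap: d = 78.912 mm → contributes +33 540 012 mm⁴
Total I = 78 649 712 mm⁴.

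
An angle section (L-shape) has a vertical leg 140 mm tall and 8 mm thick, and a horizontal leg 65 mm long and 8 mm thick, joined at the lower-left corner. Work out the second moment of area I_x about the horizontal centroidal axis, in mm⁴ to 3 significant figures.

I_x ≈ 3.24 × 10⁶ mm⁴

Break the section into simple shapes (no overlaps), measuring from the bottom-left corner of the bounding box.
Vertical leg: 8 × 140, A = 1 120 mm², y = 70 mm, Ī = 1 829 333 mm⁴.
Horizontal leg (remainder): 57 × 8, A = 456 mm², y = 4 mm, Ī = 2 432 mm⁴.
Centroid: ȳ = ΣA·y / ΣA = 50.904 mm.
Transfer each piece to the horizontal centroidal axis using Ī + A·d² with d = y − 50.904:
  vertical leg: d = 19.096 mm → contributes +2 237 769 mm⁴
  horizontal leg (remainder): d = -46.904 mm → contributes +1 005 606 mm⁴
Total I = 3 243 375 mm⁴.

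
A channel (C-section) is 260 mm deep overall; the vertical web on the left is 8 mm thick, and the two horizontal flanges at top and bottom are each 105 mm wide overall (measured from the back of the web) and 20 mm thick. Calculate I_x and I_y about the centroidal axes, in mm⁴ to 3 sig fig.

Decompose the section into non-overlapping parts with the origin at the bottom-left of its bounding rectangle.
Web: 8 × 260, A = 2 080 mm², y = 130 mm, Ī = 11 717 333 mm⁴.
Top flange (beyond web): 97 × 20, A = 1 940 mm², y = 250 mm, Ī = 64 667 mm⁴.
Bottom flange (beyond web): 97 × 20, A = 1 940 mm², y = 10 mm, Ī = 64 667 mm⁴.
By symmetry the centroid is at mid-height, ȳ = 130 mm.
Transfer each piece to the centroidal x-axis using Ī + A·d² with d = y − 130:
  web: d = 0 mm → contributes +11 717 333 mm⁴
  top flange (beyond web): d = 120 mm → contributes +28 000 667 mm⁴
  bottom flange (beyond web): d = -120 mm → contributes +28 000 667 mm⁴
Total I = 67 718 667 mm⁴.
For the y-axis: x̄ = 38.178 mm.
Repeating about the centroidal y-axis gives I_y = 6 785 558 mm⁴.

I_x ≈ 6.77 × 10⁷ mm⁴, I_y ≈ 6.79 × 10⁶ mm⁴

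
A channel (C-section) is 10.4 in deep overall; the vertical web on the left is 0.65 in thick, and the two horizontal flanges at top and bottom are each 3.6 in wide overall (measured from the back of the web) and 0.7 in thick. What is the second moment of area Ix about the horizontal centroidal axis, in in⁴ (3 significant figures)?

Treat the section as a set of non-overlapping primitives; coordinates are from the bounding-box lower-left.
Web: 0.65 × 10.4, A = 6.76 in², y = 5.2 in, Ī = 60.93 in⁴.
Top flange (beyond web): 2.95 × 0.7, A = 2.065 in², y = 10.05 in, Ī = 0.084321 in⁴.
Bottom flange (beyond web): 2.95 × 0.7, A = 2.065 in², y = 0.35 in, Ī = 0.084321 in⁴.
By symmetry the centroid is at mid-height, ȳ = 5.2 in.
Transfer each piece to the horizontal centroidal axis using Ī + A·d² with d = y − 5.2:
  web: d = 0 in → contributes +60.93 in⁴
  top flange (beyond web): d = 4.85 in → contributes +48.658 in⁴
  bottom flange (beyond web): d = -4.85 in → contributes +48.658 in⁴
Total I = 158.25 in⁴.

Ix ≈ 158 in⁴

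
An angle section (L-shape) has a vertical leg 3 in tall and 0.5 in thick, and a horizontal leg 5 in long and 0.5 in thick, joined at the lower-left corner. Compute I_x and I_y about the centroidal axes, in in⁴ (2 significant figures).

I_x ≈ 2.6 in⁴, I_y ≈ 9.5 in⁴

Split into non-overlapping primitives; take the origin at the lower-left of the bounding box.
Vertical leg: 0.5 × 3, A = 1.5 in², y = 1.5 in, Ī = 1.125 in⁴.
Horizontal leg (remainder): 4.5 × 0.5, A = 2.25 in², y = 0.25 in, Ī = 0.04688 in⁴.
Centroid: ȳ = ΣA·y / ΣA = 0.75 in.
Transfer each piece to the centroidal x-axis using Ī + A·d² with d = y − 0.75:
  vertical leg: d = 0.75 in → contributes +1.969 in⁴
  horizontal leg (remainder): d = -0.5 in → contributes +0.6094 in⁴
Total I = 2.578 in⁴.
For the y-axis: x̄ = 1.75 in.
Repeating about the centroidal y-axis gives I_y = 9.453 in⁴.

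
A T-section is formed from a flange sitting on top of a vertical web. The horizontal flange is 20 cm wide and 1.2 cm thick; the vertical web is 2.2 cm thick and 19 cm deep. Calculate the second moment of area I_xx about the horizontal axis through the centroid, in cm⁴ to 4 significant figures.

I_xx ≈ 2816 cm⁴

Break the section into simple shapes (no overlaps), measuring from the bottom-left corner of the bounding box.
Flange: 20 × 1.2, A = 24 cm², y = 19.6 cm, Ī = 2.88 cm⁴.
Web: 2.2 × 19, A = 41.8 cm², y = 9.5 cm, Ī = 1257.48 cm⁴.
Centroid: ȳ = ΣA·y / ΣA = 13.1839 cm.
Transfer each piece to the horizontal axis through the centroid using Ī + A·d² with d = y − 13.1839:
  flange: d = 6.41611 cm → contributes +990.875 cm⁴
  web: d = -3.68389 cm → contributes +1824.75 cm⁴
Total I = 2815.63 cm⁴.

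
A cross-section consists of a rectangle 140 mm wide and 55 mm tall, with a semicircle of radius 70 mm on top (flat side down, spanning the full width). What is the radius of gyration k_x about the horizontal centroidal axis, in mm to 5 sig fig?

k_x ≈ 33.398 mm

Break the section into simple shapes (no overlaps), measuring from the bottom-left corner of the bounding box.
Rectangular body: 140 × 55, A = 7 700 mm², y = 27.5 mm, Ī = 1 941 042 mm⁴.
Semicircular cap: semicircle r = 70, A = 7696.902 mm², y = 84.70892 mm, Ī = 2 635 265 mm⁴.
Centroid: ȳ = ΣA·y / ΣA = 56.09871 mm.
Transfer each piece to the horizontal centroidal axis using Ī + A·d² with d = y − 56.09871:
  rectangular body: d = -28.59871 mm → contributes +8 238 764 mm⁴
  semicircular cap: d = 28.61022 mm → contributes +8 935 521 mm⁴
Total I = 17 174 285 mm⁴.
Radius of gyration: k = √(I/A) = √(17 174 285 / 15396.9) = 33.39817 mm.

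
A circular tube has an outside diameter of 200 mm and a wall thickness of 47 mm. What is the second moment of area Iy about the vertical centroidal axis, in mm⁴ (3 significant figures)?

Iy ≈ 7.23 × 10⁷ mm⁴

Break the section into simple shapes (no overlaps), measuring from the bottom-left corner of the bounding box.
Outer circle: ⌀200, A = 31 416 mm², x = 100 mm, Ī = 78 539 816 mm⁴.
Bore (subtracted): ⌀106, A = 8824.7 mm², x = 100 mm, Ī = 6 197 169 mm⁴.
By symmetry the centroid is at mid-width, x̄ = 100 mm.
All pieces are centred on the vertical centroidal axis, so I = ΣĪ (holes subtracted) = 72 342 647 mm⁴.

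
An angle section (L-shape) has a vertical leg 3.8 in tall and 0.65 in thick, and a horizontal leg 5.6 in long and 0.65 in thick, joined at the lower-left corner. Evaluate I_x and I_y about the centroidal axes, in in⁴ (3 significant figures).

I_x ≈ 6.55 in⁴, I_y ≈ 17.6 in⁴

Break the section into simple shapes (no overlaps), measuring from the bottom-left corner of the bounding box.
Vertical leg: 0.65 × 3.8, A = 2.47 in², y = 1.9 in, Ī = 2.9722 in⁴.
Horizontal leg (remainder): 4.95 × 0.65, A = 3.2175 in², y = 0.325 in, Ī = 0.11328 in⁴.
Centroid: ȳ = ΣA·y / ΣA = 1.009 in.
Transfer each piece to the centroidal x-axis using Ī + A·d² with d = y − 1.009:
  vertical leg: d = 0.891 in → contributes +4.9331 in⁴
  horizontal leg (remainder): d = -0.684 in → contributes +1.6186 in⁴
Total I = 6.5517 in⁴.
For the y-axis: x̄ = 1.909 in.
Repeating about the centroidal y-axis gives I_y = 17.612 in⁴.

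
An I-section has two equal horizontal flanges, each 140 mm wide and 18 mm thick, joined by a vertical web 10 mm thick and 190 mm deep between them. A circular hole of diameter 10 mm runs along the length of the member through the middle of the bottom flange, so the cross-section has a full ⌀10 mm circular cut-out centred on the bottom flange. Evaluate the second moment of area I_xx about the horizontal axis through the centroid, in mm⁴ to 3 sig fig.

I_xx ≈ 5.95 × 10⁷ mm⁴

Split into non-overlapping primitives; take the origin at the lower-left of the bounding box.
Bottom flange: 140 × 18, A = 2 520 mm², y = 9 mm, Ī = 68 040 mm⁴.
Web: 10 × 190, A = 1 900 mm², y = 113 mm, Ī = 5 715 833 mm⁴.
Top flange: 140 × 18, A = 2 520 mm², y = 217 mm, Ī = 68 040 mm⁴.
Hole (subtracted): ⌀10, A = 78.54 mm², y = 9 mm, Ī = 490.87 mm⁴.
Centroid: ȳ = ΣA·y / ΣA = 114.19 mm.
Transfer each piece to the horizontal axis through the centroid using Ī + A·d² with d = y − 114.19:
  bottom flange: d = -105.19 mm → contributes +27 951 911 mm⁴
  web: d = -1.1904 mm → contributes +5 718 526 mm⁴
  top flange: d = 102.81 mm → contributes +26 703 951 mm⁴
  hole: d = -105.19 mm → contributes −869 536 mm⁴
Total I = 59 504 852 mm⁴.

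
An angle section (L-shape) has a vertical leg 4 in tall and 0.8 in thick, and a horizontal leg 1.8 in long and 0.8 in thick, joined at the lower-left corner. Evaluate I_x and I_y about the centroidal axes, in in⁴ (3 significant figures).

I_x ≈ 5.95 in⁴, I_y ≈ 0.756 in⁴

Split into non-overlapping primitives; take the origin at the lower-left of the bounding box.
Vertical leg: 0.8 × 4, A = 3.2 in², y = 2 in, Ī = 4.2667 in⁴.
Horizontal leg (remainder): 1 × 0.8, A = 0.8 in², y = 0.4 in, Ī = 0.042667 in⁴.
Centroid: ȳ = ΣA·y / ΣA = 1.68 in.
Transfer each piece to the centroidal x-axis using Ī + A·d² with d = y − 1.68:
  vertical leg: d = 0.32 in → contributes +4.5943 in⁴
  horizontal leg (remainder): d = -1.28 in → contributes +1.3534 in⁴
Total I = 5.9477 in⁴.
For the y-axis: x̄ = 0.58 in.
Repeating about the centroidal y-axis gives I_y = 0.75573 in⁴.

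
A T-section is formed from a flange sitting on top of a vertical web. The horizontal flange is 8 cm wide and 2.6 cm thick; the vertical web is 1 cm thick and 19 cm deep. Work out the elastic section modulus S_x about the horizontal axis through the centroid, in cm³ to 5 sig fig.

S_x ≈ 114.99 cm³

Split into non-overlapping primitives; take the origin at the lower-left of the bounding box.
Flange: 8 × 2.6, A = 20.8 cm², y = 20.3 cm, Ī = 11.71733 cm⁴.
Web: 1 × 19, A = 19 cm², y = 9.5 cm, Ī = 571.5833 cm⁴.
Centroid: ȳ = ΣA·y / ΣA = 15.14422 cm.
Transfer each piece to the horizontal axis through the centroid using Ī + A·d² with d = y − 15.14422:
  flange: d = 5.155779 cm → contributes +564.6241 cm⁴
  web: d = -5.644221 cm → contributes +1176.871 cm⁴
Total I = 1741.495 cm⁴.
Extreme fibre distance c = 15.14422 cm; S = I/c = 114.994 cm³.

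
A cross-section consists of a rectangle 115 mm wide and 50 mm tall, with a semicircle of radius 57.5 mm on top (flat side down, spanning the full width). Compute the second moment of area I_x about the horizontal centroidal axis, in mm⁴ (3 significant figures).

Decompose the section into non-overlapping parts with the origin at the bottom-left of its bounding rectangle.
Rectangular body: 115 × 50, A = 5 750 mm², y = 25 mm, Ī = 1 197 917 mm⁴.
Semicircular cap: semicircle r = 57.5, A = 5193.4 mm², y = 74.404 mm, Ī = 1 199 785 mm⁴.
Centroid: ȳ = ΣA·y / ΣA = 48.446 mm.
Transfer each piece to the horizontal centroidal axis using Ī + A·d² with d = y − 48.446:
  rectangular body: d = -23.446 mm → contributes +4 358 671 mm⁴
  semicircular cap: d = 25.958 mm → contributes +4 699 262 mm⁴
Total I = 9 057 933 mm⁴.

I_x ≈ 9.06 × 10⁶ mm⁴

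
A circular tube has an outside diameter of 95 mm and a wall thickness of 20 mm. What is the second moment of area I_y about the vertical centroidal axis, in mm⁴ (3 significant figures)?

I_y ≈ 3.55 × 10⁶ mm⁴

Break the section into simple shapes (no overlaps), measuring from the bottom-left corner of the bounding box.
Outer circle: ⌀95, A = 7088.2 mm², x = 47.5 mm, Ī = 3 998 198 mm⁴.
Bore (subtracted): ⌀55, A = 2375.8 mm², x = 47.5 mm, Ī = 449 180 mm⁴.
By symmetry the centroid is at mid-width, x̄ = 47.5 mm.
All pieces are centred on the vertical centroidal axis, so I = ΣĪ (holes subtracted) = 3 549 018 mm⁴.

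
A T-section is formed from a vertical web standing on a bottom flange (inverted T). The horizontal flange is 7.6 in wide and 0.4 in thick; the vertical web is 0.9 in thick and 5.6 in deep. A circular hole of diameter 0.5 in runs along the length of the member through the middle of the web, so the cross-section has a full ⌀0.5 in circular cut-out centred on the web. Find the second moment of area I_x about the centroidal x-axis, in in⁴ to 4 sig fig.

Treat the section as a set of non-overlapping primitives; coordinates are from the bounding-box lower-left.
Flange: 7.6 × 0.4, A = 3.04 in², y = 0.2 in, Ī = 0.0405333 in⁴.
Web: 0.9 × 5.6, A = 5.04 in², y = 3.2 in, Ī = 13.1712 in⁴.
Hole (subtracted): ⌀0.5, A = 0.19635 in², y = 3.2 in, Ī = 0.00306796 in⁴.
Centroid: ȳ = ΣA·y / ΣA = 2.04318 in.
Transfer each piece to the centroidal x-axis using Ī + A·d² with d = y − 2.04318:
  flange: d = -1.84318 in → contributes +10.3683 in⁴
  web: d = 1.15682 in → contributes +19.9159 in⁴
  hole: d = 1.15682 in → contributes −0.265831 in⁴
Total I = 30.0184 in⁴.

I_x ≈ 30.02 in⁴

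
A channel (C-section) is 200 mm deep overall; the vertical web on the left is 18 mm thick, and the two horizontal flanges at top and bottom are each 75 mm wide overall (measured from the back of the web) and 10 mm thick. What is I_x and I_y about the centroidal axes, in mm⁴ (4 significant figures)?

I_x ≈ 2.230 × 10⁷ mm⁴, I_y ≈ 1.623 × 10⁶ mm⁴

Split into non-overlapping primitives; take the origin at the lower-left of the bounding box.
Web: 18 × 200, A = 3 600 mm², y = 100 mm, Ī = 12 000 000 mm⁴.
Top flange (beyond web): 57 × 10, A = 570 mm², y = 195 mm, Ī = 4 750 mm⁴.
Bottom flange (beyond web): 57 × 10, A = 570 mm², y = 5 mm, Ī = 4 750 mm⁴.
By symmetry the centroid is at mid-height, ȳ = 100 mm.
Transfer each piece to the centroidal x-axis using Ī + A·d² with d = y − 100:
  web: d = 0 mm → contributes +12 000 000 mm⁴
  top flange (beyond web): d = 95 mm → contributes +5 149 000 mm⁴
  bottom flange (beyond web): d = -95 mm → contributes +5 149 000 mm⁴
Total I = 22 298 000 mm⁴.
For the y-axis: x̄ = 18.019 mm.
Repeating about the centroidal y-axis gives I_y = 1 623 418 mm⁴.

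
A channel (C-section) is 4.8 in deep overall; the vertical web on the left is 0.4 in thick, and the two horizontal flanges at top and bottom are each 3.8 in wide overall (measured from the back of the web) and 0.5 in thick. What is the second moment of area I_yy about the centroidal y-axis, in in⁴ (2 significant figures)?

I_yy ≈ 7.7 in⁴

Break the section into simple shapes (no overlaps), measuring from the bottom-left corner of the bounding box.
Web: 0.4 × 4.8, A = 1.92 in², x = 0.2 in, Ī = 0.0256 in⁴.
Top flange (beyond web): 3.4 × 0.5, A = 1.7 in², x = 2.1 in, Ī = 1.638 in⁴.
Bottom flange (beyond web): 3.4 × 0.5, A = 1.7 in², x = 2.1 in, Ī = 1.638 in⁴.
Centroid: x̄ = ΣA·x / ΣA = 1.414 in.
Transfer each piece to the centroidal y-axis using Ī + A·d² with d = x − 1.414:
  web: d = -1.214 in → contributes +2.857 in⁴
  top flange (beyond web): d = 0.6857 in → contributes +2.437 in⁴
  bottom flange (beyond web): d = 0.6857 in → contributes +2.437 in⁴
Total I = 7.731 in⁴.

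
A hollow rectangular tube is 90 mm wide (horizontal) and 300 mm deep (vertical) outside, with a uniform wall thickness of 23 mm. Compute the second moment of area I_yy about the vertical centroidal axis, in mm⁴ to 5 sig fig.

Break the section into simple shapes (no overlaps), measuring from the bottom-left corner of the bounding box.
Outer rectangle: 90 × 300, A = 27 000 mm², x = 45 mm, Ī = 18 225 000 mm⁴.
Inner void (subtracted): 44 × 254, A = 11 176 mm², x = 45 mm, Ī = 1 803 061 mm⁴.
By symmetry the centroid is at mid-width, x̄ = 45 mm.
All pieces are centred on the vertical centroidal axis, so I = ΣĪ (holes subtracted) = 16 421 939 mm⁴.

I_yy ≈ 1.6422 × 10⁷ mm⁴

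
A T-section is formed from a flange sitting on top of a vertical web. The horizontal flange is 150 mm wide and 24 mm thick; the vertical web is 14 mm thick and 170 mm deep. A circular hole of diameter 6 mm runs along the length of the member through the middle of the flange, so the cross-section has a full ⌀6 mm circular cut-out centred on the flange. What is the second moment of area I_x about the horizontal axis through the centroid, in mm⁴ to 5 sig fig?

Treat the section as a set of non-overlapping primitives; coordinates are from the bounding-box lower-left.
Flange: 150 × 24, A = 3 600 mm², y = 182 mm, Ī = 172 800 mm⁴.
Web: 14 × 170, A = 2 380 mm², y = 85 mm, Ī = 5 731 833 mm⁴.
Hole (subtracted): ⌀6, A = 28.27433 mm², y = 182 mm, Ī = 63.61725 mm⁴.
Centroid: ȳ = ΣA·y / ΣA = 143.2112 mm.
Transfer each piece to the horizontal axis through the centroid using Ī + A·d² with d = y − 143.2112:
  flange: d = 38.78875 mm → contributes +5 589 242 mm⁴
  web: d = -58.21125 mm → contributes +13 796 581 mm⁴
  hole: d = 38.78875 mm → contributes −42604.25 mm⁴
Total I = 19 343 219 mm⁴.

I_x ≈ 1.9343 × 10⁷ mm⁴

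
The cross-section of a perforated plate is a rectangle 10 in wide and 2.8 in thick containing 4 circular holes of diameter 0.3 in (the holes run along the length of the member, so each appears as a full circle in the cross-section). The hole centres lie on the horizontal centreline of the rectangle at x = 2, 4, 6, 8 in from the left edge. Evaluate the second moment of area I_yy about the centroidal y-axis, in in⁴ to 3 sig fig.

Decompose the section into non-overlapping parts with the origin at the bottom-left of its bounding rectangle.
Plate: 10 × 2.8, A = 28 in², x = 5 in, Ī = 233.33 in⁴.
Hole 1 (subtracted): ⌀0.3, A = 0.070686 in², x = 2 in, Ī = 0.00039761 in⁴.
Hole 2 (subtracted): ⌀0.3, A = 0.070686 in², x = 4 in, Ī = 0.00039761 in⁴.
Hole 3 (subtracted): ⌀0.3, A = 0.070686 in², x = 6 in, Ī = 0.00039761 in⁴.
Hole 4 (subtracted): ⌀0.3, A = 0.070686 in², x = 8 in, Ī = 0.00039761 in⁴.
By symmetry the centroid is at mid-width, x̄ = 5 in.
Transfer each piece to the centroidal y-axis using Ī + A·d² with d = x − 5:
  plate: d = 0 in → contributes +233.33 in⁴
  hole 1: d = -3 in → contributes −0.63657 in⁴
  hole 2: d = -1 in → contributes −0.071083 in⁴
  hole 3: d = 1 in → contributes −0.071083 in⁴
  hole 4: d = 3 in → contributes −0.63657 in⁴
Total I = 231.92 in⁴.

I_yy ≈ 232 in⁴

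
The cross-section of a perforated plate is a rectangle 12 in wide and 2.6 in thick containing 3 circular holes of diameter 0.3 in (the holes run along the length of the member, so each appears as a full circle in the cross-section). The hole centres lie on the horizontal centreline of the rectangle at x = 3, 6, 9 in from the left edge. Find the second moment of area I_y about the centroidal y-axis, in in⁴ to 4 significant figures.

I_y ≈ 373.1 in⁴

Break the section into simple shapes (no overlaps), measuring from the bottom-left corner of the bounding box.
Plate: 12 × 2.6, A = 31.2 in², x = 6 in, Ī = 374.4 in⁴.
Hole 1 (subtracted): ⌀0.3, A = 0.0706858 in², x = 3 in, Ī = 0.000397608 in⁴.
Hole 2 (subtracted): ⌀0.3, A = 0.0706858 in², x = 6 in, Ī = 0.000397608 in⁴.
Hole 3 (subtracted): ⌀0.3, A = 0.0706858 in², x = 9 in, Ī = 0.000397608 in⁴.
By symmetry the centroid is at mid-width, x̄ = 6 in.
Transfer each piece to the centroidal y-axis using Ī + A·d² with d = x − 6:
  plate: d = 0 in → contributes +374.4 in⁴
  hole 1: d = -3 in → contributes −0.63657 in⁴
  hole 2: d = 0 in → contributes −0.000397608 in⁴
  hole 3: d = 3 in → contributes −0.63657 in⁴
Total I = 373.126 in⁴.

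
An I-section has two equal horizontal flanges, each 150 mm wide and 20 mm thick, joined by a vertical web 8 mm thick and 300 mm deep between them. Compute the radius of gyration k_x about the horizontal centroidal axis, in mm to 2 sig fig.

k_x ≈ 140 mm

Treat the section as a set of non-overlapping primitives; coordinates are from the bounding-box lower-left.
Bottom flange: 150 × 20, A = 3 000 mm², y = 10 mm, Ī = 100 000 mm⁴.
Web: 8 × 300, A = 2 400 mm², y = 170 mm, Ī = 18 000 000 mm⁴.
Top flange: 150 × 20, A = 3 000 mm², y = 330 mm, Ī = 100 000 mm⁴.
By symmetry the centroid is at mid-height, ȳ = 170 mm.
Transfer each piece to the horizontal centroidal axis using Ī + A·d² with d = y − 170:
  bottom flange: d = -160 mm → contributes +76 900 000 mm⁴
  web: d = 0 mm → contributes +18 000 000 mm⁴
  top flange: d = 160 mm → contributes +76 900 000 mm⁴
Total I = 171 800 000 mm⁴.
Radius of gyration: k = √(I/A) = √(171 800 000 / 8 400) = 143 mm.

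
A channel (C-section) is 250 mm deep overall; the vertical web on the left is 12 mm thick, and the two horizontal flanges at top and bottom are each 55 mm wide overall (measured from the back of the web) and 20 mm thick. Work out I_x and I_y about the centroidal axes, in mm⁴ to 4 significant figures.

Treat the section as a set of non-overlapping primitives; coordinates are from the bounding-box lower-left.
Web: 12 × 250, A = 3 000 mm², y = 125 mm, Ī = 15 625 000 mm⁴.
Top flange (beyond web): 43 × 20, A = 860 mm², y = 240 mm, Ī = 28666.7 mm⁴.
Bottom flange (beyond web): 43 × 20, A = 860 mm², y = 10 mm, Ī = 28666.7 mm⁴.
By symmetry the centroid is at mid-height, ȳ = 125 mm.
Transfer each piece to the centroidal x-axis using Ī + A·d² with d = y − 125:
  web: d = 0 mm → contributes +15 625 000 mm⁴
  top flange (beyond web): d = 115 mm → contributes +11 402 167 mm⁴
  bottom flange (beyond web): d = -115 mm → contributes +11 402 167 mm⁴
Total I = 38 429 333 mm⁴.
For the y-axis: x̄ = 16.0212 mm.
Repeating about the centroidal y-axis gives I_y = 1 127 771 mm⁴.

I_x ≈ 3.843 × 10⁷ mm⁴, I_y ≈ 1.128 × 10⁶ mm⁴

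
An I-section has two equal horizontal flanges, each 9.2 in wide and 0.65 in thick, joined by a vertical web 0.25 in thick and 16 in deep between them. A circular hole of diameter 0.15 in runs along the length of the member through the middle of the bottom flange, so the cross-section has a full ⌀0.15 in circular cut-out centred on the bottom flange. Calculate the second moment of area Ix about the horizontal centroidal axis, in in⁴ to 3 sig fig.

Ix ≈ 913 in⁴

Split into non-overlapping primitives; take the origin at the lower-left of the bounding box.
Bottom flange: 9.2 × 0.65, A = 5.98 in², y = 0.325 in, Ī = 0.21055 in⁴.
Web: 0.25 × 16, A = 4 in², y = 8.65 in, Ī = 85.333 in⁴.
Top flange: 9.2 × 0.65, A = 5.98 in², y = 16.975 in, Ī = 0.21055 in⁴.
Hole (subtracted): ⌀0.15, A = 0.017671 in², y = 0.325 in, Ī = 0.00002485 in⁴.
Centroid: ȳ = ΣA·y / ΣA = 8.6592 in.
Transfer each piece to the horizontal centroidal axis using Ī + A·d² with d = y − 8.6592:
  bottom flange: d = -8.3342 in → contributes +415.58 in⁴
  web: d = -0.0092279 in → contributes +85.334 in⁴
  top flange: d = 8.3158 in → contributes +413.74 in⁴
  hole: d = -8.3342 in → contributes −1.2275 in⁴
Total I = 913.42 in⁴.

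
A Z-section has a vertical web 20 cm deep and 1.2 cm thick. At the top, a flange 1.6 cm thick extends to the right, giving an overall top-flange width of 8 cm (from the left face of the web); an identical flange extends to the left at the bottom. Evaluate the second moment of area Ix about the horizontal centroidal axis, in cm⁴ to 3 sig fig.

Break the section into simple shapes (no overlaps), measuring from the bottom-left corner of the bounding box.
Web: 1.2 × 20, A = 24 cm², y = 10 cm, Ī = 800 cm⁴.
Top flange (beyond web): 6.8 × 1.6, A = 10.88 cm², y = 19.2 cm, Ī = 2.3211 cm⁴.
Bottom flange (beyond web): 6.8 × 1.6, A = 10.88 cm², y = 0.8 cm, Ī = 2.3211 cm⁴.
Centroid: ȳ = ΣA·y / ΣA = 10 cm.
Transfer each piece to the horizontal centroidal axis using Ī + A·d² with d = y − 10:
  web: d = 0 cm → contributes +800 cm⁴
  top flange (beyond web): d = 9.2 cm → contributes +923.2 cm⁴
  bottom flange (beyond web): d = -9.2 cm → contributes +923.2 cm⁴
Total I = 2646.4 cm⁴.

Ix ≈ 2650 cm⁴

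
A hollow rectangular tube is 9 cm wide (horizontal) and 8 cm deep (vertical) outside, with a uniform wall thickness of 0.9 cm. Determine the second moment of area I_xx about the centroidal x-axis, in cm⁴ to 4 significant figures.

Break the section into simple shapes (no overlaps), measuring from the bottom-left corner of the bounding box.
Outer rectangle: 9 × 8, A = 72 cm², y = 4 cm, Ī = 384 cm⁴.
Inner void (subtracted): 7.2 × 6.2, A = 44.64 cm², y = 4 cm, Ī = 142.997 cm⁴.
By symmetry the centroid is at mid-height, ȳ = 4 cm.
All pieces are centred on the centroidal x-axis, so I = ΣĪ (holes subtracted) = 241.003 cm⁴.

I_xx ≈ 241.0 cm⁴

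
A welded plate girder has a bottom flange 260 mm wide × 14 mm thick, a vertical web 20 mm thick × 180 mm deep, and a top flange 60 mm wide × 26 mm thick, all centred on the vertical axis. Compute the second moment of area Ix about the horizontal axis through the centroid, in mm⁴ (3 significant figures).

Decompose the section into non-overlapping parts with the origin at the bottom-left of its bounding rectangle.
Bottom plate: 260 × 14, A = 3 640 mm², y = 7 mm, Ī = 59 453 mm⁴.
Web plate: 20 × 180, A = 3 600 mm², y = 104 mm, Ī = 9 720 000 mm⁴.
Top plate: 60 × 26, A = 1 560 mm², y = 207 mm, Ī = 87 880 mm⁴.
Centroid: ȳ = ΣA·y / ΣA = 82.136 mm.
Transfer each piece to the horizontal axis through the centroid using Ī + A·d² with d = y − 82.136:
  bottom plate: d = -75.136 mm → contributes +20 608 976 mm⁴
  web plate: d = 21.864 mm → contributes +11 440 867 mm⁴
  top plate: d = 124.86 mm → contributes +24 409 727 mm⁴
Total I = 56 459 570 mm⁴.

Ix ≈ 5.65 × 10⁷ mm⁴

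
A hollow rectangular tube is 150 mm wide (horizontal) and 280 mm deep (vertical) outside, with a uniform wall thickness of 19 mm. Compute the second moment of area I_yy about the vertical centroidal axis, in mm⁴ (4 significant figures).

Break the section into simple shapes (no overlaps), measuring from the bottom-left corner of the bounding box.
Outer rectangle: 150 × 280, A = 42 000 mm², x = 75 mm, Ī = 78 750 000 mm⁴.
Inner void (subtracted): 112 × 242, A = 27 104 mm², x = 75 mm, Ī = 28 332 715 mm⁴.
By symmetry the centroid is at mid-width, x̄ = 75 mm.
All pieces are centred on the vertical centroidal axis, so I = ΣĪ (holes subtracted) = 50 417 285 mm⁴.

I_yy ≈ 5.042 × 10⁷ mm⁴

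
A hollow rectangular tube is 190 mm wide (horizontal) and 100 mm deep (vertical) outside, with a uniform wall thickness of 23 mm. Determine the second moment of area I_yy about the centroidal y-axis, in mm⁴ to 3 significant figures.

Break the section into simple shapes (no overlaps), measuring from the bottom-left corner of the bounding box.
Outer rectangle: 190 × 100, A = 19 000 mm², x = 95 mm, Ī = 57 158 333 mm⁴.
Inner void (subtracted): 144 × 54, A = 7 776 mm², x = 95 mm, Ī = 13 436 928 mm⁴.
By symmetry the centroid is at mid-width, x̄ = 95 mm.
All pieces are centred on the centroidal y-axis, so I = ΣĪ (holes subtracted) = 43 721 405 mm⁴.

I_yy ≈ 4.37 × 10⁷ mm⁴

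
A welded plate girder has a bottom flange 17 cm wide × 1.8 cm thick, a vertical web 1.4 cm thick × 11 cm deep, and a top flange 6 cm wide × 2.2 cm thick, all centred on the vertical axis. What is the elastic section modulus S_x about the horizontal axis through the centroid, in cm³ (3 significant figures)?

S_x ≈ 188 cm³

Treat the section as a set of non-overlapping primitives; coordinates are from the bounding-box lower-left.
Bottom plate: 17 × 1.8, A = 30.6 cm², y = 0.9 cm, Ī = 8.262 cm⁴.
Web plate: 1.4 × 11, A = 15.4 cm², y = 7.3 cm, Ī = 155.28 cm⁴.
Top plate: 6 × 2.2, A = 13.2 cm², y = 13.9 cm, Ī = 5.324 cm⁴.
Centroid: ȳ = ΣA·y / ΣA = 5.4635 cm.
Transfer each piece to the horizontal axis through the centroid using Ī + A·d² with d = y − 5.4635:
  bottom plate: d = -4.5635 cm → contributes +645.53 cm⁴
  web plate: d = 1.8365 cm → contributes +207.22 cm⁴
  top plate: d = 8.4365 cm → contributes +944.82 cm⁴
Total I = 1797.6 cm⁴.
Extreme fibre distance c = 9.5365 cm; S = I/c = 188.49 cm³.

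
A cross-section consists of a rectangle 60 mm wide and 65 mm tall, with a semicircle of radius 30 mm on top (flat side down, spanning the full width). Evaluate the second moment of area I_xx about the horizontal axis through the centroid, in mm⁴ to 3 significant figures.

I_xx ≈ 3.58 × 10⁶ mm⁴

Split into non-overlapping primitives; take the origin at the lower-left of the bounding box.
Rectangular body: 60 × 65, A = 3 900 mm², y = 32.5 mm, Ī = 1 373 125 mm⁴.
Semicircular cap: semicircle r = 30, A = 1413.7 mm², y = 77.732 mm, Ī = 88 903 mm⁴.
Centroid: ȳ = ΣA·y / ΣA = 44.534 mm.
Transfer each piece to the horizontal axis through the centroid using Ī + A·d² with d = y − 44.534:
  rectangular body: d = -12.034 mm → contributes +1 937 921 mm⁴
  semicircular cap: d = 33.198 mm → contributes +1 646 998 mm⁴
Total I = 3 584 920 mm⁴.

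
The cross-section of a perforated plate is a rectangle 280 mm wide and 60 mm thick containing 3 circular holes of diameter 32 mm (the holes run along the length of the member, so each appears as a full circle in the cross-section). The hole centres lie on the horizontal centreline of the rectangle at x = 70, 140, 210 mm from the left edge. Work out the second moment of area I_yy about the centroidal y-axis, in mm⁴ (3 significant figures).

Split into non-overlapping primitives; take the origin at the lower-left of the bounding box.
Plate: 280 × 60, A = 16 800 mm², x = 140 mm, Ī = 109 760 000 mm⁴.
Hole 1 (subtracted): ⌀32, A = 804.25 mm², x = 70 mm, Ī = 51 472 mm⁴.
Hole 2 (subtracted): ⌀32, A = 804.25 mm², x = 140 mm, Ī = 51 472 mm⁴.
Hole 3 (subtracted): ⌀32, A = 804.25 mm², x = 210 mm, Ī = 51 472 mm⁴.
By symmetry the centroid is at mid-width, x̄ = 140 mm.
Transfer each piece to the centroidal y-axis using Ī + A·d² with d = x − 140:
  plate: d = 0 mm → contributes +109 760 000 mm⁴
  hole 1: d = -70 mm → contributes −3 992 286 mm⁴
  hole 2: d = 0 mm → contributes −51 472 mm⁴
  hole 3: d = 70 mm → contributes −3 992 286 mm⁴
Total I = 101 723 957 mm⁴.

I_yy ≈ 1.02 × 10⁸ mm⁴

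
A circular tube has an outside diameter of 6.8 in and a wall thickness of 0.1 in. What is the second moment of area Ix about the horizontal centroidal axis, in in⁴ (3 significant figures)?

Ix ≈ 11.8 in⁴

Decompose the section into non-overlapping parts with the origin at the bottom-left of its bounding rectangle.
Outer circle: ⌀6.8, A = 36.317 in², y = 3.4 in, Ī = 104.96 in⁴.
Bore (subtracted): ⌀6.6, A = 34.212 in², y = 3.4 in, Ī = 93.142 in⁴.
By symmetry the centroid is at mid-height, ȳ = 3.4 in.
All pieces are centred on the horizontal centroidal axis, so I = ΣĪ (holes subtracted) = 11.814 in⁴.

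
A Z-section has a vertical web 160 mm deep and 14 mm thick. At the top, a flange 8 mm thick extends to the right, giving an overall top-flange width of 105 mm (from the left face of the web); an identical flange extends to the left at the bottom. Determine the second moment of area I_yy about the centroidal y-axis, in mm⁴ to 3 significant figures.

Split into non-overlapping primitives; take the origin at the lower-left of the bounding box.
Web: 14 × 160, A = 2 240 mm², x = 98 mm, Ī = 36 587 mm⁴.
Top flange (beyond web): 91 × 8, A = 728 mm², x = 150.5 mm, Ī = 502 381 mm⁴.
Bottom flange (beyond web): 91 × 8, A = 728 mm², x = 45.5 mm, Ī = 502 381 mm⁴.
Centroid: x̄ = ΣA·x / ΣA = 98 mm.
Transfer each piece to the centroidal y-axis using Ī + A·d² with d = x − 98:
  web: d = 0 mm → contributes +36 587 mm⁴
  top flange (beyond web): d = 52.5 mm → contributes +2 508 931 mm⁴
  bottom flange (beyond web): d = -52.5 mm → contributes +2 508 931 mm⁴
Total I = 5 054 448 mm⁴.

I_yy ≈ 5.05 × 10⁶ mm⁴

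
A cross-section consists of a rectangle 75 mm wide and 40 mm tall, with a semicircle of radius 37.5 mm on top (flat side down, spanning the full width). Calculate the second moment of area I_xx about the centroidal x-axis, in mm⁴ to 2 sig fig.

I_xx ≈ 2.3 × 10⁶ mm⁴

Break the section into simple shapes (no overlaps), measuring from the bottom-left corner of the bounding box.
Rectangular body: 75 × 40, A = 3 000 mm², y = 20 mm, Ī = 400 000 mm⁴.
Semicircular cap: semicircle r = 37.5, A = 2 209 mm², y = 55.92 mm, Ī = 217 049 mm⁴.
Centroid: ȳ = ΣA·y / ΣA = 35.23 mm.
Transfer each piece to the centroidal x-axis using Ī + A·d² with d = y − 35.23:
  rectangular body: d = -15.23 mm → contributes +1 095 909 mm⁴
  semicircular cap: d = 20.68 mm → contributes +1 162 178 mm⁴
Total I = 2 258 087 mm⁴.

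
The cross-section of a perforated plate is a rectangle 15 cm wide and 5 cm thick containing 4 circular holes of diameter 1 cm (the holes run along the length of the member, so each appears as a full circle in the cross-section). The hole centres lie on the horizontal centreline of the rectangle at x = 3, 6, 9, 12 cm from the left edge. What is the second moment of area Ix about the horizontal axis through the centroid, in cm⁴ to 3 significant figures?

Split into non-overlapping primitives; take the origin at the lower-left of the bounding box.
Plate: 15 × 5, A = 75 cm², y = 2.5 cm, Ī = 156.25 cm⁴.
Hole 1 (subtracted): ⌀1, A = 0.7854 cm², y = 2.5 cm, Ī = 0.049087 cm⁴.
Hole 2 (subtracted): ⌀1, A = 0.7854 cm², y = 2.5 cm, Ī = 0.049087 cm⁴.
Hole 3 (subtracted): ⌀1, A = 0.7854 cm², y = 2.5 cm, Ī = 0.049087 cm⁴.
Hole 4 (subtracted): ⌀1, A = 0.7854 cm², y = 2.5 cm, Ī = 0.049087 cm⁴.
By symmetry the centroid is at mid-height, ȳ = 2.5 cm.
All pieces are centred on the horizontal axis through the centroid, so I = ΣĪ (holes subtracted) = 156.05 cm⁴.

Ix ≈ 156 cm⁴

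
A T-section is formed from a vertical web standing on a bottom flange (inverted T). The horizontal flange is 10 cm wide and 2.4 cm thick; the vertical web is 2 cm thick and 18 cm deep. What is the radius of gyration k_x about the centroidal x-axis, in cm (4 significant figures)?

k_x ≈ 6.431 cm

Treat the section as a set of non-overlapping primitives; coordinates are from the bounding-box lower-left.
Flange: 10 × 2.4, A = 24 cm², y = 1.2 cm, Ī = 11.52 cm⁴.
Web: 2 × 18, A = 36 cm², y = 11.4 cm, Ī = 972 cm⁴.
Centroid: ȳ = ΣA·y / ΣA = 7.32 cm.
Transfer each piece to the centroidal x-axis using Ī + A·d² with d = y − 7.32:
  flange: d = -6.12 cm → contributes +910.426 cm⁴
  web: d = 4.08 cm → contributes +1571.27 cm⁴
Total I = 2481.7 cm⁴.
Radius of gyration: k = √(I/A) = √(2481.7 / 60) = 6.4313 cm.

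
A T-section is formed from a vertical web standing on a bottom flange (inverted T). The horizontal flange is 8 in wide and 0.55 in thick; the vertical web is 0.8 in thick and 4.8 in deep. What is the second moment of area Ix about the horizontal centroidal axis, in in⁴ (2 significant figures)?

Ix ≈ 22 in⁴

Treat the section as a set of non-overlapping primitives; coordinates are from the bounding-box lower-left.
Flange: 8 × 0.55, A = 4.4 in², y = 0.275 in, Ī = 0.1109 in⁴.
Web: 0.8 × 4.8, A = 3.84 in², y = 2.95 in, Ī = 7.373 in⁴.
Centroid: ȳ = ΣA·y / ΣA = 1.522 in.
Transfer each piece to the horizontal centroidal axis using Ī + A·d² with d = y − 1.522:
  flange: d = -1.247 in → contributes +6.949 in⁴
  web: d = 1.428 in → contributes +15.21 in⁴
Total I = 22.16 in⁴.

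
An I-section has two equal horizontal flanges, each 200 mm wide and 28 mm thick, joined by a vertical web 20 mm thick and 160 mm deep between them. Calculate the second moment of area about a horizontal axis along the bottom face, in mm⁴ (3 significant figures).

Split into non-overlapping primitives; take the origin at the lower-left of the bounding box.
Bottom flange: 200 × 28, A = 5 600 mm², y = 14 mm, Ī = 365 867 mm⁴.
Web: 20 × 160, A = 3 200 mm², y = 108 mm, Ī = 6 826 667 mm⁴.
Top flange: 200 × 28, A = 5 600 mm², y = 202 mm, Ī = 365 867 mm⁴.
Transfer each piece to a horizontal axis along the bottom face using Ī + A·d² with d = y − 0:
  bottom flange: d = 14 mm → contributes +1 463 467 mm⁴
  web: d = 108 mm → contributes +44 151 467 mm⁴
  top flange: d = 202 mm → contributes +228 868 267 mm⁴
Total I = 274 483 200 mm⁴.

I_base ≈ 2.74 × 10⁸ mm⁴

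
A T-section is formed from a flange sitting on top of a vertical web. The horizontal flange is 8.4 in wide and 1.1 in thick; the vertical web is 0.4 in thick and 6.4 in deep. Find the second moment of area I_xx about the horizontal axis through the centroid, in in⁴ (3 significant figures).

I_xx ≈ 37.9 in⁴

Split into non-overlapping primitives; take the origin at the lower-left of the bounding box.
Flange: 8.4 × 1.1, A = 9.24 in², y = 6.95 in, Ī = 0.9317 in⁴.
Web: 0.4 × 6.4, A = 2.56 in², y = 3.2 in, Ī = 8.7381 in⁴.
Centroid: ȳ = ΣA·y / ΣA = 6.1364 in.
Transfer each piece to the horizontal axis through the centroid using Ī + A·d² with d = y − 6.1364:
  flange: d = 0.81356 in → contributes +7.0475 in⁴
  web: d = -2.9364 in → contributes +30.812 in⁴
Total I = 37.86 in⁴.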